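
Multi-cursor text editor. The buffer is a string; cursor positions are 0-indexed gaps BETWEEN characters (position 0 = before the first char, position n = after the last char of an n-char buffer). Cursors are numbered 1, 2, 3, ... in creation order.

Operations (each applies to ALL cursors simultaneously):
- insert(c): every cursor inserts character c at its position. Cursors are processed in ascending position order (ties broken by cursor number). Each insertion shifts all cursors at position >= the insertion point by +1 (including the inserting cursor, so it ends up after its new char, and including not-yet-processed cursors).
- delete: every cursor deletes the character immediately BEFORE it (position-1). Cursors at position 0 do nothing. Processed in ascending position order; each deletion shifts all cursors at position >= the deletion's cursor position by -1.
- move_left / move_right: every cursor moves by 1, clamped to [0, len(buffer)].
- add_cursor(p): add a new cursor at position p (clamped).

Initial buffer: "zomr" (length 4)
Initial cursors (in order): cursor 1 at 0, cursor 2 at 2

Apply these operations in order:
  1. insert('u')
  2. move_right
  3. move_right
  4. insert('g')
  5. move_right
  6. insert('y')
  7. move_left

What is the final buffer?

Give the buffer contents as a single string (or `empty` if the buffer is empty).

After op 1 (insert('u')): buffer="uzoumr" (len 6), cursors c1@1 c2@4, authorship 1..2..
After op 2 (move_right): buffer="uzoumr" (len 6), cursors c1@2 c2@5, authorship 1..2..
After op 3 (move_right): buffer="uzoumr" (len 6), cursors c1@3 c2@6, authorship 1..2..
After op 4 (insert('g')): buffer="uzogumrg" (len 8), cursors c1@4 c2@8, authorship 1..12..2
After op 5 (move_right): buffer="uzogumrg" (len 8), cursors c1@5 c2@8, authorship 1..12..2
After op 6 (insert('y')): buffer="uzoguymrgy" (len 10), cursors c1@6 c2@10, authorship 1..121..22
After op 7 (move_left): buffer="uzoguymrgy" (len 10), cursors c1@5 c2@9, authorship 1..121..22

Answer: uzoguymrgy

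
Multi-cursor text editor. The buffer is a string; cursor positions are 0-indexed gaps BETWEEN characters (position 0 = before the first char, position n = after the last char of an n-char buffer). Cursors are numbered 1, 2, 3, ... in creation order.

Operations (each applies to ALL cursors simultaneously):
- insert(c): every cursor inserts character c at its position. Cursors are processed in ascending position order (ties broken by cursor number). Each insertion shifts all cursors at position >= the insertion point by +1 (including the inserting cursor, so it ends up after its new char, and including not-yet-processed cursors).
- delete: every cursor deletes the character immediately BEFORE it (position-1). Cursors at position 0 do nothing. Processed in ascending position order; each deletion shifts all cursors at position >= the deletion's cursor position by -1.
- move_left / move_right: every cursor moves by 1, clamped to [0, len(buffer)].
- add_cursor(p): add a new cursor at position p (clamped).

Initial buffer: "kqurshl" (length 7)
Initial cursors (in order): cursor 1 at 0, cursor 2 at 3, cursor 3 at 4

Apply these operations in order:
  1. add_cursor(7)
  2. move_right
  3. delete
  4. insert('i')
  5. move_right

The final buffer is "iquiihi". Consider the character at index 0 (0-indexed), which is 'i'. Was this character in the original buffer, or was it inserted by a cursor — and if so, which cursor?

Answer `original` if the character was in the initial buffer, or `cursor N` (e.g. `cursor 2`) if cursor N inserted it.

Answer: cursor 1

Derivation:
After op 1 (add_cursor(7)): buffer="kqurshl" (len 7), cursors c1@0 c2@3 c3@4 c4@7, authorship .......
After op 2 (move_right): buffer="kqurshl" (len 7), cursors c1@1 c2@4 c3@5 c4@7, authorship .......
After op 3 (delete): buffer="quh" (len 3), cursors c1@0 c2@2 c3@2 c4@3, authorship ...
After op 4 (insert('i')): buffer="iquiihi" (len 7), cursors c1@1 c2@5 c3@5 c4@7, authorship 1..23.4
After op 5 (move_right): buffer="iquiihi" (len 7), cursors c1@2 c2@6 c3@6 c4@7, authorship 1..23.4
Authorship (.=original, N=cursor N): 1 . . 2 3 . 4
Index 0: author = 1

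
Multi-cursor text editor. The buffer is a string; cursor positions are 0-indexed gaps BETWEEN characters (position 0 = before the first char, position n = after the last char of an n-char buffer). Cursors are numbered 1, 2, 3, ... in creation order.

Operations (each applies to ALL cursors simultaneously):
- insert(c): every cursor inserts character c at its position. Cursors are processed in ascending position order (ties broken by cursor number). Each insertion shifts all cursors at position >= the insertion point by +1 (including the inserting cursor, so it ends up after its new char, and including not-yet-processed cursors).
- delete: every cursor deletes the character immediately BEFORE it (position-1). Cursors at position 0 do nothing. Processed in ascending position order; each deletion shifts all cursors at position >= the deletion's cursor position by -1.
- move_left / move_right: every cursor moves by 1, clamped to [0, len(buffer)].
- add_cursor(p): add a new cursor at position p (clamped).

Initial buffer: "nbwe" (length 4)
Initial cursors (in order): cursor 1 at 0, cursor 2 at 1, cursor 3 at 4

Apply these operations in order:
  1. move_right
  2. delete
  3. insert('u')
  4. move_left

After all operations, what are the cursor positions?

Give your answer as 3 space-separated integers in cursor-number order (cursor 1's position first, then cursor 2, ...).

Answer: 1 1 3

Derivation:
After op 1 (move_right): buffer="nbwe" (len 4), cursors c1@1 c2@2 c3@4, authorship ....
After op 2 (delete): buffer="w" (len 1), cursors c1@0 c2@0 c3@1, authorship .
After op 3 (insert('u')): buffer="uuwu" (len 4), cursors c1@2 c2@2 c3@4, authorship 12.3
After op 4 (move_left): buffer="uuwu" (len 4), cursors c1@1 c2@1 c3@3, authorship 12.3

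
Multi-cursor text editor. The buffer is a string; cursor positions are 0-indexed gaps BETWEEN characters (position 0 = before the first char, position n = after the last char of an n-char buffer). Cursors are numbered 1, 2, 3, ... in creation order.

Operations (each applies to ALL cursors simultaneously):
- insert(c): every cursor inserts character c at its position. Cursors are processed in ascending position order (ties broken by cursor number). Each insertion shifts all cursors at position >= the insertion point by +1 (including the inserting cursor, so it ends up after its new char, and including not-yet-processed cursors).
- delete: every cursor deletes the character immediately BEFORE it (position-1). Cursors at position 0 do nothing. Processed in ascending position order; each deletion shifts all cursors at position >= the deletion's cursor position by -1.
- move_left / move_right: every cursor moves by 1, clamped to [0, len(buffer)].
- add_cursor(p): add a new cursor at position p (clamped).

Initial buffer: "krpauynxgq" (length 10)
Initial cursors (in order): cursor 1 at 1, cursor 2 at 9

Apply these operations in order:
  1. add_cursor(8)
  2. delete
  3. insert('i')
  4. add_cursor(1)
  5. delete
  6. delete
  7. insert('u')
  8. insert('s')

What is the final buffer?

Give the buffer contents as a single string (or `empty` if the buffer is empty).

After op 1 (add_cursor(8)): buffer="krpauynxgq" (len 10), cursors c1@1 c3@8 c2@9, authorship ..........
After op 2 (delete): buffer="rpauynq" (len 7), cursors c1@0 c2@6 c3@6, authorship .......
After op 3 (insert('i')): buffer="irpauyniiq" (len 10), cursors c1@1 c2@9 c3@9, authorship 1......23.
After op 4 (add_cursor(1)): buffer="irpauyniiq" (len 10), cursors c1@1 c4@1 c2@9 c3@9, authorship 1......23.
After op 5 (delete): buffer="rpauynq" (len 7), cursors c1@0 c4@0 c2@6 c3@6, authorship .......
After op 6 (delete): buffer="rpauq" (len 5), cursors c1@0 c4@0 c2@4 c3@4, authorship .....
After op 7 (insert('u')): buffer="uurpauuuq" (len 9), cursors c1@2 c4@2 c2@8 c3@8, authorship 14....23.
After op 8 (insert('s')): buffer="uussrpauuussq" (len 13), cursors c1@4 c4@4 c2@12 c3@12, authorship 1414....2323.

Answer: uussrpauuussq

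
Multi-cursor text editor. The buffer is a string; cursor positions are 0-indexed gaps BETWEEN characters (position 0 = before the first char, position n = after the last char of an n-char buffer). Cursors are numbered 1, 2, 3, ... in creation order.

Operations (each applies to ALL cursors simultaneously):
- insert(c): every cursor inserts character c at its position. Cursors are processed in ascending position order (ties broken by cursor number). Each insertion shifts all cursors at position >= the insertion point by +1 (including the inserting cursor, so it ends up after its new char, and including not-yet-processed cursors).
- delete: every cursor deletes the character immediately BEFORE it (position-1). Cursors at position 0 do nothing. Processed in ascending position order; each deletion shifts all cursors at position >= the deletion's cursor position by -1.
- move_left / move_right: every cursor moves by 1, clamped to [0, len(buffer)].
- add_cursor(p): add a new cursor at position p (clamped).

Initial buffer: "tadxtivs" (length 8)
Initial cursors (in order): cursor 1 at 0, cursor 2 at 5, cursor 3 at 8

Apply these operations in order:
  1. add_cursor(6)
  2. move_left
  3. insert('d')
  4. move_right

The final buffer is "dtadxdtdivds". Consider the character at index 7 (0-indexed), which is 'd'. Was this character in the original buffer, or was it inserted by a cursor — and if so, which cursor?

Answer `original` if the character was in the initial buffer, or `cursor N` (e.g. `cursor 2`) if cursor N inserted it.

After op 1 (add_cursor(6)): buffer="tadxtivs" (len 8), cursors c1@0 c2@5 c4@6 c3@8, authorship ........
After op 2 (move_left): buffer="tadxtivs" (len 8), cursors c1@0 c2@4 c4@5 c3@7, authorship ........
After op 3 (insert('d')): buffer="dtadxdtdivds" (len 12), cursors c1@1 c2@6 c4@8 c3@11, authorship 1....2.4..3.
After op 4 (move_right): buffer="dtadxdtdivds" (len 12), cursors c1@2 c2@7 c4@9 c3@12, authorship 1....2.4..3.
Authorship (.=original, N=cursor N): 1 . . . . 2 . 4 . . 3 .
Index 7: author = 4

Answer: cursor 4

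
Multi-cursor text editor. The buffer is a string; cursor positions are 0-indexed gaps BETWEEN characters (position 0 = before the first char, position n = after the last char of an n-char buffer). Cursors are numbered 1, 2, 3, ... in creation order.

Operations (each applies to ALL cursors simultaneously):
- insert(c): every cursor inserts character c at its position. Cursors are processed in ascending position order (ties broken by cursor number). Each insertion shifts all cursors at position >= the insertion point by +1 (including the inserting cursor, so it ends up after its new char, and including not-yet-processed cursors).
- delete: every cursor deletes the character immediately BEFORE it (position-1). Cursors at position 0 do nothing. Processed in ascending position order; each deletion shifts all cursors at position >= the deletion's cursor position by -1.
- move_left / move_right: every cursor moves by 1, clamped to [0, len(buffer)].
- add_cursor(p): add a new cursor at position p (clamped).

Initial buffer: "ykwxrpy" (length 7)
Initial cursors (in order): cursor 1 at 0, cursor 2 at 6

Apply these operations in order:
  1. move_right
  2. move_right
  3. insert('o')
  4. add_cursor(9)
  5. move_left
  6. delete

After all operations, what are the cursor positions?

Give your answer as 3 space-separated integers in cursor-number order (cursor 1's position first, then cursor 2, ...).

Answer: 1 5 5

Derivation:
After op 1 (move_right): buffer="ykwxrpy" (len 7), cursors c1@1 c2@7, authorship .......
After op 2 (move_right): buffer="ykwxrpy" (len 7), cursors c1@2 c2@7, authorship .......
After op 3 (insert('o')): buffer="ykowxrpyo" (len 9), cursors c1@3 c2@9, authorship ..1.....2
After op 4 (add_cursor(9)): buffer="ykowxrpyo" (len 9), cursors c1@3 c2@9 c3@9, authorship ..1.....2
After op 5 (move_left): buffer="ykowxrpyo" (len 9), cursors c1@2 c2@8 c3@8, authorship ..1.....2
After op 6 (delete): buffer="yowxro" (len 6), cursors c1@1 c2@5 c3@5, authorship .1...2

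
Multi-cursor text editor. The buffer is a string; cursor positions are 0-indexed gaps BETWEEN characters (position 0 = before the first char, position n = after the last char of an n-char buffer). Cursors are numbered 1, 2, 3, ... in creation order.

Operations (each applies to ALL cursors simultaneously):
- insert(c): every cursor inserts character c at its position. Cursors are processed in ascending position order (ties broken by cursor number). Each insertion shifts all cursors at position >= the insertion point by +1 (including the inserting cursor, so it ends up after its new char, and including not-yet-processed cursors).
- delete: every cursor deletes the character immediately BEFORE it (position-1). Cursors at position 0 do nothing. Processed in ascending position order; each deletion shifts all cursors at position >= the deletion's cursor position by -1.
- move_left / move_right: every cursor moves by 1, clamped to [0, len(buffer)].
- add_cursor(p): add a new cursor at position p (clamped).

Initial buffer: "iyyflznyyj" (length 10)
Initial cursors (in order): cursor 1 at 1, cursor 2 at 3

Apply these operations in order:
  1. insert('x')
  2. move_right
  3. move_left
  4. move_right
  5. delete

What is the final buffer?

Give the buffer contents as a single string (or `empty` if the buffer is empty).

After op 1 (insert('x')): buffer="ixyyxflznyyj" (len 12), cursors c1@2 c2@5, authorship .1..2.......
After op 2 (move_right): buffer="ixyyxflznyyj" (len 12), cursors c1@3 c2@6, authorship .1..2.......
After op 3 (move_left): buffer="ixyyxflznyyj" (len 12), cursors c1@2 c2@5, authorship .1..2.......
After op 4 (move_right): buffer="ixyyxflznyyj" (len 12), cursors c1@3 c2@6, authorship .1..2.......
After op 5 (delete): buffer="ixyxlznyyj" (len 10), cursors c1@2 c2@4, authorship .1.2......

Answer: ixyxlznyyj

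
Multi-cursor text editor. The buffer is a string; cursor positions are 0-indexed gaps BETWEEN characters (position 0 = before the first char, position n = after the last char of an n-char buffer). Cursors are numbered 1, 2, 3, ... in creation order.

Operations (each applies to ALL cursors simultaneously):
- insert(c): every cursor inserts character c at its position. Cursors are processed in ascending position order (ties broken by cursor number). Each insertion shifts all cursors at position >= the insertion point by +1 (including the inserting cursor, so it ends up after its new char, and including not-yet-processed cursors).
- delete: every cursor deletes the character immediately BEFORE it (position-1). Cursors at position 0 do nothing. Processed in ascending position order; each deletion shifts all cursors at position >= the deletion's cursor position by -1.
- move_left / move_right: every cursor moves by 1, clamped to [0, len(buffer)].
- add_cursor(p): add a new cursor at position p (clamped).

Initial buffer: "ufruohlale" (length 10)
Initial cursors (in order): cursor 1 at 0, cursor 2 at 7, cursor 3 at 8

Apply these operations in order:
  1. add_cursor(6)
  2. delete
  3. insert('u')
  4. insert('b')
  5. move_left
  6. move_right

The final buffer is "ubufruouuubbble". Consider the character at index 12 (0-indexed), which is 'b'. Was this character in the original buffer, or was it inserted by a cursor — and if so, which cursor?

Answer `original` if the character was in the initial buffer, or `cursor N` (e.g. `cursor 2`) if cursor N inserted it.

After op 1 (add_cursor(6)): buffer="ufruohlale" (len 10), cursors c1@0 c4@6 c2@7 c3@8, authorship ..........
After op 2 (delete): buffer="ufruole" (len 7), cursors c1@0 c2@5 c3@5 c4@5, authorship .......
After op 3 (insert('u')): buffer="uufruouuule" (len 11), cursors c1@1 c2@9 c3@9 c4@9, authorship 1.....234..
After op 4 (insert('b')): buffer="ubufruouuubbble" (len 15), cursors c1@2 c2@13 c3@13 c4@13, authorship 11.....234234..
After op 5 (move_left): buffer="ubufruouuubbble" (len 15), cursors c1@1 c2@12 c3@12 c4@12, authorship 11.....234234..
After op 6 (move_right): buffer="ubufruouuubbble" (len 15), cursors c1@2 c2@13 c3@13 c4@13, authorship 11.....234234..
Authorship (.=original, N=cursor N): 1 1 . . . . . 2 3 4 2 3 4 . .
Index 12: author = 4

Answer: cursor 4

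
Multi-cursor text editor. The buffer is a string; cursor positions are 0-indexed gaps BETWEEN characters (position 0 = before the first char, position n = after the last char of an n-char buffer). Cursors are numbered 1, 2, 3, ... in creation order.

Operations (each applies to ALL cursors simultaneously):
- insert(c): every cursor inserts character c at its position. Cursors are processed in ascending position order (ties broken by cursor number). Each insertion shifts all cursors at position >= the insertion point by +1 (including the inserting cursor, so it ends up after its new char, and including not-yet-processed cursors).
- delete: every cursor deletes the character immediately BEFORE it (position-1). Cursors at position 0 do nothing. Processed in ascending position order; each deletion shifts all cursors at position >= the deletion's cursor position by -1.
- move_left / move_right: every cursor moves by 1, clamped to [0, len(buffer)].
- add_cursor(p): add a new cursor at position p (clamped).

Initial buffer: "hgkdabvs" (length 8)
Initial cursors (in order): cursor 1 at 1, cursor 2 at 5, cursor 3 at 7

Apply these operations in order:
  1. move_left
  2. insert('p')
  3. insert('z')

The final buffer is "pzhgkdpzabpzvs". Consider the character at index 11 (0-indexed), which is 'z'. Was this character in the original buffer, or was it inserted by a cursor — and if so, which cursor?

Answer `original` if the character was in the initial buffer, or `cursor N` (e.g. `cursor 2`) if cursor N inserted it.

Answer: cursor 3

Derivation:
After op 1 (move_left): buffer="hgkdabvs" (len 8), cursors c1@0 c2@4 c3@6, authorship ........
After op 2 (insert('p')): buffer="phgkdpabpvs" (len 11), cursors c1@1 c2@6 c3@9, authorship 1....2..3..
After op 3 (insert('z')): buffer="pzhgkdpzabpzvs" (len 14), cursors c1@2 c2@8 c3@12, authorship 11....22..33..
Authorship (.=original, N=cursor N): 1 1 . . . . 2 2 . . 3 3 . .
Index 11: author = 3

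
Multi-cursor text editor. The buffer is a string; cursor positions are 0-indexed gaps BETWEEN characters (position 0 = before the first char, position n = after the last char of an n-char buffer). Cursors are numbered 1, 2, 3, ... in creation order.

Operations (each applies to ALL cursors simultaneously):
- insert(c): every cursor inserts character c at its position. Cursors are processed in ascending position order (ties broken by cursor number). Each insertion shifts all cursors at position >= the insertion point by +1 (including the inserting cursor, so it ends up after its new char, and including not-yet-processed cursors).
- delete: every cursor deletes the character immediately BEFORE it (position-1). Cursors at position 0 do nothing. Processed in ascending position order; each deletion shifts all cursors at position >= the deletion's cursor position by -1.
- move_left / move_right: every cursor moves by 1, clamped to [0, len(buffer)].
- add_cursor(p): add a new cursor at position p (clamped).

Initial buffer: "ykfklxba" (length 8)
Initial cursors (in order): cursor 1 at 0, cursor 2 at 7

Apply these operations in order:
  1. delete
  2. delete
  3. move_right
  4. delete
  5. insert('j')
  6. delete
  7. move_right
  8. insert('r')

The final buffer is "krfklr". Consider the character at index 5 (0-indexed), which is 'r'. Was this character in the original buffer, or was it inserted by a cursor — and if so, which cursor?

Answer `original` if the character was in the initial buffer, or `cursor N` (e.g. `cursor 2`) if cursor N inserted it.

Answer: cursor 2

Derivation:
After op 1 (delete): buffer="ykfklxa" (len 7), cursors c1@0 c2@6, authorship .......
After op 2 (delete): buffer="ykfkla" (len 6), cursors c1@0 c2@5, authorship ......
After op 3 (move_right): buffer="ykfkla" (len 6), cursors c1@1 c2@6, authorship ......
After op 4 (delete): buffer="kfkl" (len 4), cursors c1@0 c2@4, authorship ....
After op 5 (insert('j')): buffer="jkfklj" (len 6), cursors c1@1 c2@6, authorship 1....2
After op 6 (delete): buffer="kfkl" (len 4), cursors c1@0 c2@4, authorship ....
After op 7 (move_right): buffer="kfkl" (len 4), cursors c1@1 c2@4, authorship ....
After op 8 (insert('r')): buffer="krfklr" (len 6), cursors c1@2 c2@6, authorship .1...2
Authorship (.=original, N=cursor N): . 1 . . . 2
Index 5: author = 2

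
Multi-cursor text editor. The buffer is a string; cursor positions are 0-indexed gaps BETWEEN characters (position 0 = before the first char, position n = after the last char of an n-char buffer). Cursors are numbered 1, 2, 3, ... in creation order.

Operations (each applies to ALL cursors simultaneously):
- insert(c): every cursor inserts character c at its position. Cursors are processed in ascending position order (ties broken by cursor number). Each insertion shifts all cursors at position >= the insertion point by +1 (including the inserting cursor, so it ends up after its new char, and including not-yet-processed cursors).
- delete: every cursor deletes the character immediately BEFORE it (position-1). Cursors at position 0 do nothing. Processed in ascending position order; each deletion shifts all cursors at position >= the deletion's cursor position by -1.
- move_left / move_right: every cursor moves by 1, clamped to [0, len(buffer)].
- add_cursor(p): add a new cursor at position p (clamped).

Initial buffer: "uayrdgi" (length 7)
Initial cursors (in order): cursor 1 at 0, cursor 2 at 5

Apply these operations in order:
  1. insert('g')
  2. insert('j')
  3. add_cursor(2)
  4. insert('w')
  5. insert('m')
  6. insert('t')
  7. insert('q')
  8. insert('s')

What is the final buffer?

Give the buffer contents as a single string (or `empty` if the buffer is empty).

After op 1 (insert('g')): buffer="guayrdggi" (len 9), cursors c1@1 c2@7, authorship 1.....2..
After op 2 (insert('j')): buffer="gjuayrdgjgi" (len 11), cursors c1@2 c2@9, authorship 11.....22..
After op 3 (add_cursor(2)): buffer="gjuayrdgjgi" (len 11), cursors c1@2 c3@2 c2@9, authorship 11.....22..
After op 4 (insert('w')): buffer="gjwwuayrdgjwgi" (len 14), cursors c1@4 c3@4 c2@12, authorship 1113.....222..
After op 5 (insert('m')): buffer="gjwwmmuayrdgjwmgi" (len 17), cursors c1@6 c3@6 c2@15, authorship 111313.....2222..
After op 6 (insert('t')): buffer="gjwwmmttuayrdgjwmtgi" (len 20), cursors c1@8 c3@8 c2@18, authorship 11131313.....22222..
After op 7 (insert('q')): buffer="gjwwmmttqquayrdgjwmtqgi" (len 23), cursors c1@10 c3@10 c2@21, authorship 1113131313.....222222..
After op 8 (insert('s')): buffer="gjwwmmttqqssuayrdgjwmtqsgi" (len 26), cursors c1@12 c3@12 c2@24, authorship 111313131313.....2222222..

Answer: gjwwmmttqqssuayrdgjwmtqsgi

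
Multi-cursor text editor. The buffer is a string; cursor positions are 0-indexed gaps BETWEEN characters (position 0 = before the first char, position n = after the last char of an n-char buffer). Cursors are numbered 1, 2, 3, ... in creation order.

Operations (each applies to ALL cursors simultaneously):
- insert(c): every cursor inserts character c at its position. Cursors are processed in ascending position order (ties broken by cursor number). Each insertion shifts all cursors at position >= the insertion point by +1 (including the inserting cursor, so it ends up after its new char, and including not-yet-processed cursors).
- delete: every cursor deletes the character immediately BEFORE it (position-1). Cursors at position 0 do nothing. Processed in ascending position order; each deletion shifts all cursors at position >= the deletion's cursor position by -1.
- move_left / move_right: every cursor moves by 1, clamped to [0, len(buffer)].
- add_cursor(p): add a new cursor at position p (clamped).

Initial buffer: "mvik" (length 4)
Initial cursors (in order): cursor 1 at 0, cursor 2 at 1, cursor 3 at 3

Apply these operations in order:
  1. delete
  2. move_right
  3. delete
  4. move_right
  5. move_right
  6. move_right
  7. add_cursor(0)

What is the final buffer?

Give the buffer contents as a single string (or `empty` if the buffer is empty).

After op 1 (delete): buffer="vk" (len 2), cursors c1@0 c2@0 c3@1, authorship ..
After op 2 (move_right): buffer="vk" (len 2), cursors c1@1 c2@1 c3@2, authorship ..
After op 3 (delete): buffer="" (len 0), cursors c1@0 c2@0 c3@0, authorship 
After op 4 (move_right): buffer="" (len 0), cursors c1@0 c2@0 c3@0, authorship 
After op 5 (move_right): buffer="" (len 0), cursors c1@0 c2@0 c3@0, authorship 
After op 6 (move_right): buffer="" (len 0), cursors c1@0 c2@0 c3@0, authorship 
After op 7 (add_cursor(0)): buffer="" (len 0), cursors c1@0 c2@0 c3@0 c4@0, authorship 

Answer: empty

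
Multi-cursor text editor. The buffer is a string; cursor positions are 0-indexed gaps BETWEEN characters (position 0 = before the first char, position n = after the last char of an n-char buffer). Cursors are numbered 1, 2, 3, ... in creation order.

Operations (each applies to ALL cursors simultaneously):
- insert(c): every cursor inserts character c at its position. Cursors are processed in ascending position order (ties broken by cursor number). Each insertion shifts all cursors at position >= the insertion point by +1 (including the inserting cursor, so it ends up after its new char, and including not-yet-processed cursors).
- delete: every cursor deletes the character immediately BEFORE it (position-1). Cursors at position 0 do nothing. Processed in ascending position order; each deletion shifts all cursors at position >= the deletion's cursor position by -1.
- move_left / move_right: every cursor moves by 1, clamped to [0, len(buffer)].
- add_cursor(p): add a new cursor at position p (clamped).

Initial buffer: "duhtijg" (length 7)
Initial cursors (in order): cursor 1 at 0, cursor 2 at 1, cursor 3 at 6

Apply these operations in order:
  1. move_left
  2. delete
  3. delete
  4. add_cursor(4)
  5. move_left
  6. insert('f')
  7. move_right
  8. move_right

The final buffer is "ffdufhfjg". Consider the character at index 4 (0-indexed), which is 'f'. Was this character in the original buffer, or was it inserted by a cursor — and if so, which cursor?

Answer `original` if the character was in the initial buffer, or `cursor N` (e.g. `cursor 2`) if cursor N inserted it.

Answer: cursor 3

Derivation:
After op 1 (move_left): buffer="duhtijg" (len 7), cursors c1@0 c2@0 c3@5, authorship .......
After op 2 (delete): buffer="duhtjg" (len 6), cursors c1@0 c2@0 c3@4, authorship ......
After op 3 (delete): buffer="duhjg" (len 5), cursors c1@0 c2@0 c3@3, authorship .....
After op 4 (add_cursor(4)): buffer="duhjg" (len 5), cursors c1@0 c2@0 c3@3 c4@4, authorship .....
After op 5 (move_left): buffer="duhjg" (len 5), cursors c1@0 c2@0 c3@2 c4@3, authorship .....
After op 6 (insert('f')): buffer="ffdufhfjg" (len 9), cursors c1@2 c2@2 c3@5 c4@7, authorship 12..3.4..
After op 7 (move_right): buffer="ffdufhfjg" (len 9), cursors c1@3 c2@3 c3@6 c4@8, authorship 12..3.4..
After op 8 (move_right): buffer="ffdufhfjg" (len 9), cursors c1@4 c2@4 c3@7 c4@9, authorship 12..3.4..
Authorship (.=original, N=cursor N): 1 2 . . 3 . 4 . .
Index 4: author = 3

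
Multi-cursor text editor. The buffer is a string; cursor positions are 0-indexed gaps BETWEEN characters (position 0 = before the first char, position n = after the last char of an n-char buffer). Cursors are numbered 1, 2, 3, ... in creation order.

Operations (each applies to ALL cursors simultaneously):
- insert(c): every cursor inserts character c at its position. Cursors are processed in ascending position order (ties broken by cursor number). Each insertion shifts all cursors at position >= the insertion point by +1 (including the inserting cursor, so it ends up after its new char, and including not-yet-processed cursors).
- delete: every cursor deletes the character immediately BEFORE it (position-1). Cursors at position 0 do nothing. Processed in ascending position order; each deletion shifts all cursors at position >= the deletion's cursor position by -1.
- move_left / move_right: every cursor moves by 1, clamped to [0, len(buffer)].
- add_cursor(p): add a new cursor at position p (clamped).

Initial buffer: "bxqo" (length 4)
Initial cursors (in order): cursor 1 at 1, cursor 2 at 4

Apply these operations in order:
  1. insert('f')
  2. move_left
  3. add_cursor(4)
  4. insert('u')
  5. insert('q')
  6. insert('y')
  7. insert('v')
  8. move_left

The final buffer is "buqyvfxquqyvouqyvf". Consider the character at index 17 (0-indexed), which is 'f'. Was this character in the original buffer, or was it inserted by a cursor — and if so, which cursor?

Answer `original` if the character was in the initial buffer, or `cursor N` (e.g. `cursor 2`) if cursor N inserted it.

Answer: cursor 2

Derivation:
After op 1 (insert('f')): buffer="bfxqof" (len 6), cursors c1@2 c2@6, authorship .1...2
After op 2 (move_left): buffer="bfxqof" (len 6), cursors c1@1 c2@5, authorship .1...2
After op 3 (add_cursor(4)): buffer="bfxqof" (len 6), cursors c1@1 c3@4 c2@5, authorship .1...2
After op 4 (insert('u')): buffer="bufxquouf" (len 9), cursors c1@2 c3@6 c2@8, authorship .11..3.22
After op 5 (insert('q')): buffer="buqfxquqouqf" (len 12), cursors c1@3 c3@8 c2@11, authorship .111..33.222
After op 6 (insert('y')): buffer="buqyfxquqyouqyf" (len 15), cursors c1@4 c3@10 c2@14, authorship .1111..333.2222
After op 7 (insert('v')): buffer="buqyvfxquqyvouqyvf" (len 18), cursors c1@5 c3@12 c2@17, authorship .11111..3333.22222
After op 8 (move_left): buffer="buqyvfxquqyvouqyvf" (len 18), cursors c1@4 c3@11 c2@16, authorship .11111..3333.22222
Authorship (.=original, N=cursor N): . 1 1 1 1 1 . . 3 3 3 3 . 2 2 2 2 2
Index 17: author = 2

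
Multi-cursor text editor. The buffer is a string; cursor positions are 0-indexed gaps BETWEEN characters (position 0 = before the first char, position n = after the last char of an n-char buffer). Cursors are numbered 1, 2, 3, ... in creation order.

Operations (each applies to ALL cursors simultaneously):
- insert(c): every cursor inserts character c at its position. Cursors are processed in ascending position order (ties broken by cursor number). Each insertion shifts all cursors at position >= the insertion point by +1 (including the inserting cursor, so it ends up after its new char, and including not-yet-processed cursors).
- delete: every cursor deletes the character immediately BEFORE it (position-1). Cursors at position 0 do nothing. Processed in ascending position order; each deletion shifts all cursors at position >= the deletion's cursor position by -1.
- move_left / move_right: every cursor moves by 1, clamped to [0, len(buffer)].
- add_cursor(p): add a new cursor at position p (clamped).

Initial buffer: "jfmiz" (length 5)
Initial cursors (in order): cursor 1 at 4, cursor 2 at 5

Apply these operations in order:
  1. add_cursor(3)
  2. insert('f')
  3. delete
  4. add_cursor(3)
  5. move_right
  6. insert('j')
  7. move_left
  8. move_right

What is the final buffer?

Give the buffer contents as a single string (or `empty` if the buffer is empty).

Answer: jfmijjzjj

Derivation:
After op 1 (add_cursor(3)): buffer="jfmiz" (len 5), cursors c3@3 c1@4 c2@5, authorship .....
After op 2 (insert('f')): buffer="jfmfifzf" (len 8), cursors c3@4 c1@6 c2@8, authorship ...3.1.2
After op 3 (delete): buffer="jfmiz" (len 5), cursors c3@3 c1@4 c2@5, authorship .....
After op 4 (add_cursor(3)): buffer="jfmiz" (len 5), cursors c3@3 c4@3 c1@4 c2@5, authorship .....
After op 5 (move_right): buffer="jfmiz" (len 5), cursors c3@4 c4@4 c1@5 c2@5, authorship .....
After op 6 (insert('j')): buffer="jfmijjzjj" (len 9), cursors c3@6 c4@6 c1@9 c2@9, authorship ....34.12
After op 7 (move_left): buffer="jfmijjzjj" (len 9), cursors c3@5 c4@5 c1@8 c2@8, authorship ....34.12
After op 8 (move_right): buffer="jfmijjzjj" (len 9), cursors c3@6 c4@6 c1@9 c2@9, authorship ....34.12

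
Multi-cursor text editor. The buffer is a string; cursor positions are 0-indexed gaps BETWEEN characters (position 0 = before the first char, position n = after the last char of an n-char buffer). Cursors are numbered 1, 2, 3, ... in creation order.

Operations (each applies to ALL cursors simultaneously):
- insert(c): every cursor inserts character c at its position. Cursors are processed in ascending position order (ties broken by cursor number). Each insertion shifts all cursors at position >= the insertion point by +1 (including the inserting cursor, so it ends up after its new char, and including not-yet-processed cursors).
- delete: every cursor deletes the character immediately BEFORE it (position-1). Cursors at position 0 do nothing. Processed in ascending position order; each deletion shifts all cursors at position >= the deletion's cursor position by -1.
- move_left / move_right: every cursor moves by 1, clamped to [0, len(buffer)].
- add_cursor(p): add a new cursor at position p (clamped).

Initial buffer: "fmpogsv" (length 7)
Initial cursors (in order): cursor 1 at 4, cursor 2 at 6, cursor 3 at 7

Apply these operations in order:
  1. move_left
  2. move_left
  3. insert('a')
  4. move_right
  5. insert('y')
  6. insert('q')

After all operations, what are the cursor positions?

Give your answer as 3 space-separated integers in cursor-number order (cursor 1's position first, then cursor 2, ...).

After op 1 (move_left): buffer="fmpogsv" (len 7), cursors c1@3 c2@5 c3@6, authorship .......
After op 2 (move_left): buffer="fmpogsv" (len 7), cursors c1@2 c2@4 c3@5, authorship .......
After op 3 (insert('a')): buffer="fmapoagasv" (len 10), cursors c1@3 c2@6 c3@8, authorship ..1..2.3..
After op 4 (move_right): buffer="fmapoagasv" (len 10), cursors c1@4 c2@7 c3@9, authorship ..1..2.3..
After op 5 (insert('y')): buffer="fmapyoagyasyv" (len 13), cursors c1@5 c2@9 c3@12, authorship ..1.1.2.23.3.
After op 6 (insert('q')): buffer="fmapyqoagyqasyqv" (len 16), cursors c1@6 c2@11 c3@15, authorship ..1.11.2.223.33.

Answer: 6 11 15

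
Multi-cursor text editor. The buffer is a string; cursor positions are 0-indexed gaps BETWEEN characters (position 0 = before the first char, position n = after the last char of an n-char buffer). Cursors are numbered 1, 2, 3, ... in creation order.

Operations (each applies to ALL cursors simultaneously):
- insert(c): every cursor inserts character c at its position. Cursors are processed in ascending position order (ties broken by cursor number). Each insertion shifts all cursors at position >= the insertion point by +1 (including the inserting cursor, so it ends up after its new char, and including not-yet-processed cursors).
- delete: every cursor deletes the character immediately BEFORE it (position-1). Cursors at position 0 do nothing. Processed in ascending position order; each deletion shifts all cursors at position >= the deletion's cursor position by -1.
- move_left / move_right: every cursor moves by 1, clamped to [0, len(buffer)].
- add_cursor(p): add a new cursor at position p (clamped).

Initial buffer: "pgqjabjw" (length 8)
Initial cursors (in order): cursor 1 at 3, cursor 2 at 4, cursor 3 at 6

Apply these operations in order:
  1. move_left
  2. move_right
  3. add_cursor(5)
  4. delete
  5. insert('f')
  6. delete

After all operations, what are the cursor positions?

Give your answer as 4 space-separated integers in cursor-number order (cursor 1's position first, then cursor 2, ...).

After op 1 (move_left): buffer="pgqjabjw" (len 8), cursors c1@2 c2@3 c3@5, authorship ........
After op 2 (move_right): buffer="pgqjabjw" (len 8), cursors c1@3 c2@4 c3@6, authorship ........
After op 3 (add_cursor(5)): buffer="pgqjabjw" (len 8), cursors c1@3 c2@4 c4@5 c3@6, authorship ........
After op 4 (delete): buffer="pgjw" (len 4), cursors c1@2 c2@2 c3@2 c4@2, authorship ....
After op 5 (insert('f')): buffer="pgffffjw" (len 8), cursors c1@6 c2@6 c3@6 c4@6, authorship ..1234..
After op 6 (delete): buffer="pgjw" (len 4), cursors c1@2 c2@2 c3@2 c4@2, authorship ....

Answer: 2 2 2 2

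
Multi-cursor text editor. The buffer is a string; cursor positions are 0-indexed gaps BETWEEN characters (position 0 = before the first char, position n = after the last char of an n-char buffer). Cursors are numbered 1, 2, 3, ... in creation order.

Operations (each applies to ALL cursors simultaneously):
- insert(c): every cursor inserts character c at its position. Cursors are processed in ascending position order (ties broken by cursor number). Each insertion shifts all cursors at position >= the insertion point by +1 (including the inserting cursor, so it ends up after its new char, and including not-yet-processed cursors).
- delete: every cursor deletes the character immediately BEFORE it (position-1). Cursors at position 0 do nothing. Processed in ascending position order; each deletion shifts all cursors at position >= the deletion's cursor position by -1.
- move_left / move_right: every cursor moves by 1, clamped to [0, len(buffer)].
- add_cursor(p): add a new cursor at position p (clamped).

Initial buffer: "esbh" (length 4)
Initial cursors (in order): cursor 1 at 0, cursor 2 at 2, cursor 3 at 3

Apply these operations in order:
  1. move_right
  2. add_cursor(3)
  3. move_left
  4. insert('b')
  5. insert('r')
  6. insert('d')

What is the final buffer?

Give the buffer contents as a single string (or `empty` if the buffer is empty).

After op 1 (move_right): buffer="esbh" (len 4), cursors c1@1 c2@3 c3@4, authorship ....
After op 2 (add_cursor(3)): buffer="esbh" (len 4), cursors c1@1 c2@3 c4@3 c3@4, authorship ....
After op 3 (move_left): buffer="esbh" (len 4), cursors c1@0 c2@2 c4@2 c3@3, authorship ....
After op 4 (insert('b')): buffer="besbbbbh" (len 8), cursors c1@1 c2@5 c4@5 c3@7, authorship 1..24.3.
After op 5 (insert('r')): buffer="bresbbrrbbrh" (len 12), cursors c1@2 c2@8 c4@8 c3@11, authorship 11..2424.33.
After op 6 (insert('d')): buffer="brdesbbrrddbbrdh" (len 16), cursors c1@3 c2@11 c4@11 c3@15, authorship 111..242424.333.

Answer: brdesbbrrddbbrdh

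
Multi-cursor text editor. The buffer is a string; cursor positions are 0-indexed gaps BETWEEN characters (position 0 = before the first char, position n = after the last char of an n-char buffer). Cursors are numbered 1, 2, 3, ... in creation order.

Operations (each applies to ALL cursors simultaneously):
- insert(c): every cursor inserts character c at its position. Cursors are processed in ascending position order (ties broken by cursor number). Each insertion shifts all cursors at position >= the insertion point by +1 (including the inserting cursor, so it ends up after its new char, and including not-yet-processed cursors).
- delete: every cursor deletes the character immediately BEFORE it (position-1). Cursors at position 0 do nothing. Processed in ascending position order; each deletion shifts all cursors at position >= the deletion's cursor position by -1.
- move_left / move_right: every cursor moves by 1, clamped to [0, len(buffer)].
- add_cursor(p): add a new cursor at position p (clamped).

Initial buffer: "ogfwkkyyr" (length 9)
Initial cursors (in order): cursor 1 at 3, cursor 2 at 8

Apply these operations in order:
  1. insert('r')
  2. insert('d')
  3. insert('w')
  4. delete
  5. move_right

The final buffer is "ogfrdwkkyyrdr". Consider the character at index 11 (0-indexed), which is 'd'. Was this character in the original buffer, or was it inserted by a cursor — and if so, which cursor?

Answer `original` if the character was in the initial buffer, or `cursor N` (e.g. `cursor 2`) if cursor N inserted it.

After op 1 (insert('r')): buffer="ogfrwkkyyrr" (len 11), cursors c1@4 c2@10, authorship ...1.....2.
After op 2 (insert('d')): buffer="ogfrdwkkyyrdr" (len 13), cursors c1@5 c2@12, authorship ...11.....22.
After op 3 (insert('w')): buffer="ogfrdwwkkyyrdwr" (len 15), cursors c1@6 c2@14, authorship ...111.....222.
After op 4 (delete): buffer="ogfrdwkkyyrdr" (len 13), cursors c1@5 c2@12, authorship ...11.....22.
After op 5 (move_right): buffer="ogfrdwkkyyrdr" (len 13), cursors c1@6 c2@13, authorship ...11.....22.
Authorship (.=original, N=cursor N): . . . 1 1 . . . . . 2 2 .
Index 11: author = 2

Answer: cursor 2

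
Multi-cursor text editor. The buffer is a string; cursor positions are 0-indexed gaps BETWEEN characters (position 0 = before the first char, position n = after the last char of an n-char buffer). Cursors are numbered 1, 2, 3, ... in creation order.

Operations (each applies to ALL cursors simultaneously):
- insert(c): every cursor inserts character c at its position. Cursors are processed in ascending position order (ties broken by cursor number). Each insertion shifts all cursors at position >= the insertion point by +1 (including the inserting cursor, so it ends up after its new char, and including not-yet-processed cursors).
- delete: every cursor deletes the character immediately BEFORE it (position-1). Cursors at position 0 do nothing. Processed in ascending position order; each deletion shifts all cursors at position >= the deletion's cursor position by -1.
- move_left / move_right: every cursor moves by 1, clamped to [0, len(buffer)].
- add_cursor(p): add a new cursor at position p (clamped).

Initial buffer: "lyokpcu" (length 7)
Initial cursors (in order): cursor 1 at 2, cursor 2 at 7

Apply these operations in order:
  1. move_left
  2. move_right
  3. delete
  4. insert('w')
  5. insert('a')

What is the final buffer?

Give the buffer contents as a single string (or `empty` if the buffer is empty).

After op 1 (move_left): buffer="lyokpcu" (len 7), cursors c1@1 c2@6, authorship .......
After op 2 (move_right): buffer="lyokpcu" (len 7), cursors c1@2 c2@7, authorship .......
After op 3 (delete): buffer="lokpc" (len 5), cursors c1@1 c2@5, authorship .....
After op 4 (insert('w')): buffer="lwokpcw" (len 7), cursors c1@2 c2@7, authorship .1....2
After op 5 (insert('a')): buffer="lwaokpcwa" (len 9), cursors c1@3 c2@9, authorship .11....22

Answer: lwaokpcwa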